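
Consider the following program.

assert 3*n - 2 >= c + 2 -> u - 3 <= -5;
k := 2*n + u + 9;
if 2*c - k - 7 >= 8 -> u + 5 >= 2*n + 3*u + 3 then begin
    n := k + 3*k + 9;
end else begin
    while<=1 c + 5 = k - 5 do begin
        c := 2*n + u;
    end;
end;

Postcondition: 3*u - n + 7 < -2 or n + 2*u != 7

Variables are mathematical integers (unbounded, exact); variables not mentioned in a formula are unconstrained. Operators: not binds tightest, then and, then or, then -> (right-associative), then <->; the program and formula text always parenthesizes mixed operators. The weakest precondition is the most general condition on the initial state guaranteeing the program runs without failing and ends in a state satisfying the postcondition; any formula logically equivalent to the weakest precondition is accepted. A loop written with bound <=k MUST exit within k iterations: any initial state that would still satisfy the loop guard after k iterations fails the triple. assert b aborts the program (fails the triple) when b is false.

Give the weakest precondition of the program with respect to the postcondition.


Working backward. After the program, the postcondition 3*u - n + 7 < -2 or n + 2*u != 7 must hold; in canonical form it is 3*u < n - 9 or n + 2*u != 7.
Then branch requires 3*u < 4*k or 4*k + 2*u != -2; else branch requires (c = k - 10 -> ((not (2*n + u = k - 10)) and (3*u < n - 9 or n + 2*u != 7))) and ((not (c = k - 10)) -> (3*u < n - 9 or n + 2*u != 7)).
Before the if: ((2*c >= k + 15 -> 2*n + 2*u <= 2) -> (3*u < 4*k or 4*k + 2*u != -2)) and ((not (2*c >= k + 15 -> 2*n + 2*u <= 2)) -> ((c = k - 10 -> ((not (2*n + u = k - 10)) and (3*u < n - 9 or n + 2*u != 7))) and ((not (c = k - 10)) -> (3*u < n - 9 or n + 2*u != 7))))
Before k := 2*n + u + 9: ((2*c >= 2*n + u + 24 -> 2*n + 2*u <= 2) -> (8*n + u > -36 or 8*n + 6*u != -38)) and ((not (2*c >= 2*n + u + 24 -> 2*n + 2*u <= 2)) -> ((c = 2*n + u - 1 -> (3*u < n - 9 or n + 2*u != 7)) and ((not (c = 2*n + u - 1)) -> (3*u < n - 9 or n + 2*u != 7))))
Before assert 3*n - 2 >= c + 2 -> u - 3 <= -5: (3*n >= c + 4 -> u <= -2) and ((2*c >= 2*n + u + 24 -> 2*n + 2*u <= 2) -> (8*n + u > -36 or 8*n + 6*u != -38)) and ((not (2*c >= 2*n + u + 24 -> 2*n + 2*u <= 2)) -> ((c = 2*n + u - 1 -> (3*u < n - 9 or n + 2*u != 7)) and ((not (c = 2*n + u - 1)) -> (3*u < n - 9 or n + 2*u != 7))))
Answer: WP = (3*n >= c + 4 -> u <= -2) and ((2*c >= 2*n + u + 24 -> 2*n + 2*u <= 2) -> (8*n + u > -36 or 8*n + 6*u != -38)) and ((not (2*c >= 2*n + u + 24 -> 2*n + 2*u <= 2)) -> ((c = 2*n + u - 1 -> (3*u < n - 9 or n + 2*u != 7)) and ((not (c = 2*n + u - 1)) -> (3*u < n - 9 or n + 2*u != 7))))


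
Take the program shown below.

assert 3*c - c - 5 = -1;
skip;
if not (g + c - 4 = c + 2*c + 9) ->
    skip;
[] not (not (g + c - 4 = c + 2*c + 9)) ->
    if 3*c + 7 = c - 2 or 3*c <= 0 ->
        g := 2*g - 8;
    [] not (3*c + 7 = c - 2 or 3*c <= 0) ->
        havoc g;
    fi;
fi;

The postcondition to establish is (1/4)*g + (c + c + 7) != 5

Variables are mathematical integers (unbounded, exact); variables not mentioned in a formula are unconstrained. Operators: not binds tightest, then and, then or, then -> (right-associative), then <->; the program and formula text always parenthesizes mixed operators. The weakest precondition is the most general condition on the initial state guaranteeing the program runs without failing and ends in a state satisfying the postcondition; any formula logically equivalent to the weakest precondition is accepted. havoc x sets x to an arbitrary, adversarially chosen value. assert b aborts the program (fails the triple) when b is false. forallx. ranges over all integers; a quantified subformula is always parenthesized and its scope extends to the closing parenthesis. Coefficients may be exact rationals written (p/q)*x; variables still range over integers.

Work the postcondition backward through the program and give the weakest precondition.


Working backward. After the program, the postcondition (1/4)*g + (c + c + 7) != 5 must hold; in canonical form it is 2*c + (1/4)*g != -2.
Then branch requires 2*c + (1/4)*g != -2; else branch requires ((2*c = -9 or 3*c <= 0) -> 2*c + (1/2)*g != 0) and ((not (2*c = -9 or 3*c <= 0)) -> (forall g_1. 2*c + (1/4)*g_1 != -2)).
Before the if: ((not (g = 2*c + 13)) -> 2*c + (1/4)*g != -2) and (g = 2*c + 13 -> (((2*c = -9 or 3*c <= 0) -> 2*c + (1/2)*g != 0) and ((not (2*c = -9 or 3*c <= 0)) -> (forall g_1. 2*c + (1/4)*g_1 != -2))))
Before skip: ((not (g = 2*c + 13)) -> 2*c + (1/4)*g != -2) and (g = 2*c + 13 -> (((2*c = -9 or 3*c <= 0) -> 2*c + (1/2)*g != 0) and ((not (2*c = -9 or 3*c <= 0)) -> (forall g_1. 2*c + (1/4)*g_1 != -2))))
Before assert 3*c - c - 5 = -1: 2*c = 4 and ((not (g = 2*c + 13)) -> 2*c + (1/4)*g != -2) and (g = 2*c + 13 -> (((2*c = -9 or 3*c <= 0) -> 2*c + (1/2)*g != 0) and ((not (2*c = -9 or 3*c <= 0)) -> (forall g_1. 2*c + (1/4)*g_1 != -2))))
Answer: WP = 2*c = 4 and ((not (g = 2*c + 13)) -> 2*c + (1/4)*g != -2) and (g = 2*c + 13 -> (((2*c = -9 or 3*c <= 0) -> 2*c + (1/2)*g != 0) and ((not (2*c = -9 or 3*c <= 0)) -> (forall g_1. 2*c + (1/4)*g_1 != -2))))


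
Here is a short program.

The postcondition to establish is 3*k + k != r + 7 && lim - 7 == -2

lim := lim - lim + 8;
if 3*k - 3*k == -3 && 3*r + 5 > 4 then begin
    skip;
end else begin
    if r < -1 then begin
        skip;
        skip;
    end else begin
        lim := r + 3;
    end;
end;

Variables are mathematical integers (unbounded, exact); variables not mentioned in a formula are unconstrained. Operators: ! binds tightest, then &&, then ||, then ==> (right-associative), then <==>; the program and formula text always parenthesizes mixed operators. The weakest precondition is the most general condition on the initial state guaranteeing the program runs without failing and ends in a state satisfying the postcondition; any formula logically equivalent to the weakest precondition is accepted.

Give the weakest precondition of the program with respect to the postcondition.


Working backward. After the program, the postcondition 3*k + k != r + 7 && lim - 7 == -2 must hold; in canonical form it is 4*k != r + 7 && lim == 5.
Then branch requires 4*k != r + 7 && lim == 5; else branch requires (r < -1 ==> (4*k != r + 7 && lim == 5)) && ((!(r < -1)) ==> (4*k != r + 7 && r == 2)).
Before the if: (r < -1 ==> (4*k != r + 7 && lim == 5)) && ((!(r < -1)) ==> (4*k != r + 7 && r == 2))
Before lim := lim - lim + 8: (!(r < -1)) && ((!(r < -1)) ==> (4*k != r + 7 && r == 2))
Answer: WP = (!(r < -1)) && ((!(r < -1)) ==> (4*k != r + 7 && r == 2))


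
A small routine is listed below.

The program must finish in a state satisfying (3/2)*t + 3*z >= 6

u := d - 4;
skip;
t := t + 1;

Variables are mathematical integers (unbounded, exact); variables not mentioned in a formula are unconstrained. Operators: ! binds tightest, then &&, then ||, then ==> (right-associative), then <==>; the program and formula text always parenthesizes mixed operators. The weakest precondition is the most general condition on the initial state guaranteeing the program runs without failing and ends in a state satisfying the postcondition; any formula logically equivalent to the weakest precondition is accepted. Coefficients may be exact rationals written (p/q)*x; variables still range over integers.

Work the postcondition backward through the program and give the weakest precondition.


Working backward. After the program, (3/2)*t + 3*z >= 6 must hold.
Before t := t + 1: (3/2)*t + 3*z >= 9/2
Before skip: (3/2)*t + 3*z >= 9/2
Before u := d - 4: (3/2)*t + 3*z >= 9/2
Answer: WP = (3/2)*t + 3*z >= 9/2


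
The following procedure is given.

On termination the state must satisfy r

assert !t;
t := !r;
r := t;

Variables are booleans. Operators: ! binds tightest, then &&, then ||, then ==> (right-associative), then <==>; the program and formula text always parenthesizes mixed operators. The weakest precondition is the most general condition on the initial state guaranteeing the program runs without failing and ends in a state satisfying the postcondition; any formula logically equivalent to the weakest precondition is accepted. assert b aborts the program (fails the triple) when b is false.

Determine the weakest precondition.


Working backward. After the program, r must hold.
Before r := t: t
Before t := !r: !r
Before assert !t: (!t) && (!r)
Answer: WP = (!t) && (!r)


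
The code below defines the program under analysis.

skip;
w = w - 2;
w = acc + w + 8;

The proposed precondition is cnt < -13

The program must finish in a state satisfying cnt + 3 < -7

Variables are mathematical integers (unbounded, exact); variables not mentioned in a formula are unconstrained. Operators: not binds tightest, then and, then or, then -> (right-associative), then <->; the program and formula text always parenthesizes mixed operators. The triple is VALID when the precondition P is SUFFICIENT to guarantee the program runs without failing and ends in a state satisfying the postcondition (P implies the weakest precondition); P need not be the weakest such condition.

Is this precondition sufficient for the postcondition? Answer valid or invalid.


Working backward. After the program, the postcondition cnt + 3 < -7 must hold; in canonical form it is cnt < -10.
Before w := acc + w + 8: cnt < -10
Before w := w - 2: cnt < -10
Before skip: cnt < -10
The weakest precondition is cnt < -10.
Check whether cnt < -13 implies it.
Every state satisfying the precondition satisfies the weakest precondition: the implication holds.
Answer: valid


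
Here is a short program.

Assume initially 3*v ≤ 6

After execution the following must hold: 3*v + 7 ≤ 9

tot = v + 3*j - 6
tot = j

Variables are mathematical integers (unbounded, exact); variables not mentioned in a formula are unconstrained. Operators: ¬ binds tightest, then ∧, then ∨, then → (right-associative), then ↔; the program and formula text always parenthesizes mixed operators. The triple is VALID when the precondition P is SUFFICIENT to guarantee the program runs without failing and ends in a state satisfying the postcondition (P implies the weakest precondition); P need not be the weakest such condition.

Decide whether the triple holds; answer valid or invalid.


Working backward. After the program, the postcondition 3*v + 7 ≤ 9 must hold; in canonical form it is 3*v ≤ 2.
Before tot := j: 3*v ≤ 2
Before tot := v + 3*j - 6: 3*v ≤ 2
The weakest precondition is 3*v ≤ 2.
Check whether 3*v ≤ 6 implies it.
Countermodel: at the initial state v = 1, the precondition holds but the weakest precondition fails.
Answer: invalid


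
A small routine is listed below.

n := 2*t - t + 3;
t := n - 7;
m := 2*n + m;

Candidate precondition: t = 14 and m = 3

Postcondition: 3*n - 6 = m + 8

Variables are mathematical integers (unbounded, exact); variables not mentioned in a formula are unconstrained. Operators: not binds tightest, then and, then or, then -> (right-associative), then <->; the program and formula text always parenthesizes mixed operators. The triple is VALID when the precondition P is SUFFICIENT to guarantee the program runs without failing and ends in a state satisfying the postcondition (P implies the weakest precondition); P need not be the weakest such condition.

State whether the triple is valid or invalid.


Working backward. After the program, the postcondition 3*n - 6 = m + 8 must hold; in canonical form it is 3*n = m + 14.
Before m := 2*n + m: n = m + 14
Before t := n - 7: n = m + 14
Before n := 2*t - t + 3: t = m + 11
The weakest precondition is t = m + 11.
Check whether t = 14 and m = 3 implies it.
Every state satisfying the precondition satisfies the weakest precondition: the implication holds.
Answer: valid


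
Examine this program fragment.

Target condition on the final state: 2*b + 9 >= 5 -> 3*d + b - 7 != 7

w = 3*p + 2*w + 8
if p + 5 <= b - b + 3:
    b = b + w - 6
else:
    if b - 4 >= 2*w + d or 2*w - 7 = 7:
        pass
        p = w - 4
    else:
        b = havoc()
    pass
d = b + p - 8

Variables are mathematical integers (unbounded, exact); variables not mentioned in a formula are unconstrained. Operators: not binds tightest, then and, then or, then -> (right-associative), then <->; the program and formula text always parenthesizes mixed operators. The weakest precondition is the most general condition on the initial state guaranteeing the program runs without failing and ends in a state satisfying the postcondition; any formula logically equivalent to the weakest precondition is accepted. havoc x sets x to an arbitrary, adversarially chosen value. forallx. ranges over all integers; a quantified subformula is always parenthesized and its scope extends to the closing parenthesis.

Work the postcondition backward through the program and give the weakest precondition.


Working backward. After the program, the postcondition 2*b + 9 >= 5 -> 3*d + b - 7 != 7 must hold; in canonical form it is 2*b >= -4 -> b + 3*d != 14.
Before d := b + p - 8: 2*b >= -4 -> 4*b + 3*p != 38
Then branch requires 2*b + 2*w >= 8 -> 4*b + 3*p + 4*w != 62; else branch requires ((b >= d + 2*w + 4 or 2*w = 14) -> (2*b >= -4 -> 4*b + 3*w != 50)) and ((not (b >= d + 2*w + 4 or 2*w = 14)) -> (forall b_1. (2*b_1 >= -4 -> 4*b_1 + 3*p != 38))).
Before the if: (p <= -2 -> (2*b + 2*w >= 8 -> 4*b + 3*p + 4*w != 62)) and ((not (p <= -2)) -> (((b >= d + 2*w + 4 or 2*w = 14) -> (2*b >= -4 -> 4*b + 3*w != 50)) and ((not (b >= d + 2*w + 4 or 2*w = 14)) -> (forall b_1. (2*b_1 >= -4 -> 4*b_1 + 3*p != 38)))))
Before w := 3*p + 2*w + 8: (p <= -2 -> (2*b + 6*p + 4*w >= -8 -> 4*b + 15*p + 8*w != 30)) and ((not (p <= -2)) -> (((b >= d + 6*p + 4*w + 20 or 6*p + 4*w = -2) -> (2*b >= -4 -> 4*b + 9*p + 6*w != 26)) and ((not (b >= d + 6*p + 4*w + 20 or 6*p + 4*w = -2)) -> (forall b_1. (2*b_1 >= -4 -> 4*b_1 + 3*p != 38)))))
Answer: WP = (p <= -2 -> (2*b + 6*p + 4*w >= -8 -> 4*b + 15*p + 8*w != 30)) and ((not (p <= -2)) -> (((b >= d + 6*p + 4*w + 20 or 6*p + 4*w = -2) -> (2*b >= -4 -> 4*b + 9*p + 6*w != 26)) and ((not (b >= d + 6*p + 4*w + 20 or 6*p + 4*w = -2)) -> (forall b_1. (2*b_1 >= -4 -> 4*b_1 + 3*p != 38)))))


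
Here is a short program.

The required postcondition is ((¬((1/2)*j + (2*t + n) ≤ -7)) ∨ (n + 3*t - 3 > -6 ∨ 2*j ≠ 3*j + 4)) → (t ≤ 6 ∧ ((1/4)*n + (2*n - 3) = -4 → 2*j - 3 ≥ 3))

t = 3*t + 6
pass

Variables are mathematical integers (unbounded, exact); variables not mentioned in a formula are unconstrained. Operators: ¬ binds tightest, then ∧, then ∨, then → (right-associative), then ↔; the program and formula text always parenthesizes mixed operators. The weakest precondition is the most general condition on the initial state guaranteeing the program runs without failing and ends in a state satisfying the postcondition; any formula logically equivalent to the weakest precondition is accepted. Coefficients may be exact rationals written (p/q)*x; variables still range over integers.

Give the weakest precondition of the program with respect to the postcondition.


Working backward. After the program, the postcondition ((¬((1/2)*j + (2*t + n) ≤ -7)) ∨ (n + 3*t - 3 > -6 ∨ 2*j ≠ 3*j + 4)) → (t ≤ 6 ∧ ((1/4)*n + (2*n - 3) = -4 → 2*j - 3 ≥ 3)) must hold; in canonical form it is ((¬((1/2)*j + n + 2*t ≤ -7)) ∨ n + 3*t > -3 ∨ j ≠ -4) → (t ≤ 6 ∧ ((9/4)*n = -1 → 2*j ≥ 6)).
Before skip: ((¬((1/2)*j + n + 2*t ≤ -7)) ∨ n + 3*t > -3 ∨ j ≠ -4) → (t ≤ 6 ∧ ((9/4)*n = -1 → 2*j ≥ 6))
Before t := 3*t + 6: ((¬((1/2)*j + n + 6*t ≤ -19)) ∨ n + 9*t > -21 ∨ j ≠ -4) → (3*t ≤ 0 ∧ ((9/4)*n = -1 → 2*j ≥ 6))
Answer: WP = ((¬((1/2)*j + n + 6*t ≤ -19)) ∨ n + 9*t > -21 ∨ j ≠ -4) → (3*t ≤ 0 ∧ ((9/4)*n = -1 → 2*j ≥ 6))


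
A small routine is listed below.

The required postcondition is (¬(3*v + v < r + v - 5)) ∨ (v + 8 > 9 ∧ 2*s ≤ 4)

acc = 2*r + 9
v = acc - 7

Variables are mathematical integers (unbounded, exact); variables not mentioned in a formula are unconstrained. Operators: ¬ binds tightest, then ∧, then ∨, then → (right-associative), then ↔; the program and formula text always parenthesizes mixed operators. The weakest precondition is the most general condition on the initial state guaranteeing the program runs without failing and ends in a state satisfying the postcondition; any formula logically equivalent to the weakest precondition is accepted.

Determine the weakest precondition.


Working backward. After the program, the postcondition (¬(3*v + v < r + v - 5)) ∨ (v + 8 > 9 ∧ 2*s ≤ 4) must hold; in canonical form it is (¬(3*v < r - 5)) ∨ (v > 1 ∧ 2*s ≤ 4).
Before v := acc - 7: (¬(3*acc < r + 16)) ∨ (acc > 8 ∧ 2*s ≤ 4)
Before acc := 2*r + 9: (¬(5*r < -11)) ∨ (2*r > -1 ∧ 2*s ≤ 4)
Answer: WP = (¬(5*r < -11)) ∨ (2*r > -1 ∧ 2*s ≤ 4)


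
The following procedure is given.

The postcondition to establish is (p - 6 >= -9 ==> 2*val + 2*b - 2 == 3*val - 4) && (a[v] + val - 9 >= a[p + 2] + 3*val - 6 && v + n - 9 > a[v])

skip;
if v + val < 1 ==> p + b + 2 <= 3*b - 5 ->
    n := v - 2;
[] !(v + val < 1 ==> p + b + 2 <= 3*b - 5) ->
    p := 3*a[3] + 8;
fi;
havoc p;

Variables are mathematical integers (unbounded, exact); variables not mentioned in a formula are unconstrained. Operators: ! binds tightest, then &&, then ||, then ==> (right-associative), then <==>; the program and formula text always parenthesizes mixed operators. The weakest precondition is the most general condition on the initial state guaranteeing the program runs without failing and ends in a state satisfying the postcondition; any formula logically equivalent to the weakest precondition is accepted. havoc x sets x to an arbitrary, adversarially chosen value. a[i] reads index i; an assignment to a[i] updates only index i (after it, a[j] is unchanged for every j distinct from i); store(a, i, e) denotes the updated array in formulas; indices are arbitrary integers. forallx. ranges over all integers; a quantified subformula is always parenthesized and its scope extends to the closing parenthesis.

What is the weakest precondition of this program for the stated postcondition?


Working backward. After the program, the postcondition (p - 6 >= -9 ==> 2*val + 2*b - 2 == 3*val - 4) && (a[v] + val - 9 >= a[p + 2] + 3*val - 6 && v + n - 9 > a[v]) must hold; in canonical form it is (p >= -3 ==> 2*b == val - 2) && a[v] >= a[p + 2] + 2*val + 3 && n + v > a[v] + 9.
Before havoc p: forall p_1. ((p_1 >= -3 ==> 2*b == val - 2) && a[v] >= a[p_1 + 2] + 2*val + 3 && n + v > a[v] + 9)
Then branch requires forall p_1. ((p_1 >= -3 ==> 2*b == val - 2) && a[v] >= a[p_1 + 2] + 2*val + 3 && 2*v > a[v] + 11); else branch requires forall p_1. ((p_1 >= -3 ==> 2*b == val - 2) && a[v] >= a[p_1 + 2] + 2*val + 3 && n + v > a[v] + 9).
Before the if: ((v + val < 1 ==> p <= 2*b - 7) ==> (forall p_1. ((p_1 >= -3 ==> 2*b == val - 2) && a[v] >= a[p_1 + 2] + 2*val + 3 && 2*v > a[v] + 11))) && ((!(v + val < 1 ==> p <= 2*b - 7)) ==> (forall p_1. ((p_1 >= -3 ==> 2*b == val - 2) && a[v] >= a[p_1 + 2] + 2*val + 3 && n + v > a[v] + 9)))
Before skip: ((v + val < 1 ==> p <= 2*b - 7) ==> (forall p_1. ((p_1 >= -3 ==> 2*b == val - 2) && a[v] >= a[p_1 + 2] + 2*val + 3 && 2*v > a[v] + 11))) && ((!(v + val < 1 ==> p <= 2*b - 7)) ==> (forall p_1. ((p_1 >= -3 ==> 2*b == val - 2) && a[v] >= a[p_1 + 2] + 2*val + 3 && n + v > a[v] + 9)))
Answer: WP = ((v + val < 1 ==> p <= 2*b - 7) ==> (forall p_1. ((p_1 >= -3 ==> 2*b == val - 2) && a[v] >= a[p_1 + 2] + 2*val + 3 && 2*v > a[v] + 11))) && ((!(v + val < 1 ==> p <= 2*b - 7)) ==> (forall p_1. ((p_1 >= -3 ==> 2*b == val - 2) && a[v] >= a[p_1 + 2] + 2*val + 3 && n + v > a[v] + 9)))


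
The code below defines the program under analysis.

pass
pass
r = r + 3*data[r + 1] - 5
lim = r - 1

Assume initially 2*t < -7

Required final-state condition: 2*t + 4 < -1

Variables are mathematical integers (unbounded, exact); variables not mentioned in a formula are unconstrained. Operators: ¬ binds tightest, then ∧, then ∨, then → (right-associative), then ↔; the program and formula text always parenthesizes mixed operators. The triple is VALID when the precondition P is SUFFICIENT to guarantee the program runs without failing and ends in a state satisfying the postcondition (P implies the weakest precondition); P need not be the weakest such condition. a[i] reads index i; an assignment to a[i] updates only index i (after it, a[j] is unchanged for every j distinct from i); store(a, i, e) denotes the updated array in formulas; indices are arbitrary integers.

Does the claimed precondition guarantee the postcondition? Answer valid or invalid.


Working backward. After the program, the postcondition 2*t + 4 < -1 must hold; in canonical form it is 2*t < -5.
Before lim := r - 1: 2*t < -5
Before r := r + 3*data[r + 1] - 5: 2*t < -5
Before skip: 2*t < -5
Before skip: 2*t < -5
The weakest precondition is 2*t < -5.
Check whether 2*t < -7 implies it.
Every state satisfying the precondition satisfies the weakest precondition: the implication holds.
Answer: valid


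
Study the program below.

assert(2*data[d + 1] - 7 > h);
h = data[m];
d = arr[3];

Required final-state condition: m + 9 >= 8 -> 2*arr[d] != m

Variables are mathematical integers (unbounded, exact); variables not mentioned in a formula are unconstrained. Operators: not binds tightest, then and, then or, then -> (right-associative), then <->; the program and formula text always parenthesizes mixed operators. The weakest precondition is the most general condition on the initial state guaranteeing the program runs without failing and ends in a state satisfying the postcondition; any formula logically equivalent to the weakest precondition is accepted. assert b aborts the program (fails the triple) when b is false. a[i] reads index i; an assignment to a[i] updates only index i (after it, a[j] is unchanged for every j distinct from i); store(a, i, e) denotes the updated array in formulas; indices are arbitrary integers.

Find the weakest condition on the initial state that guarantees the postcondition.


Working backward. After the program, the postcondition m + 9 >= 8 -> 2*arr[d] != m must hold; in canonical form it is m >= -1 -> 2*arr[d] != m.
Before d := arr[3]: m >= -1 -> 2*arr[arr[3]] != m
Before h := data[m]: m >= -1 -> 2*arr[arr[3]] != m
Before assert 2*data[d + 1] - 7 > h: 2*data[d + 1] > h + 7 and (m >= -1 -> 2*arr[arr[3]] != m)
Answer: WP = 2*data[d + 1] > h + 7 and (m >= -1 -> 2*arr[arr[3]] != m)


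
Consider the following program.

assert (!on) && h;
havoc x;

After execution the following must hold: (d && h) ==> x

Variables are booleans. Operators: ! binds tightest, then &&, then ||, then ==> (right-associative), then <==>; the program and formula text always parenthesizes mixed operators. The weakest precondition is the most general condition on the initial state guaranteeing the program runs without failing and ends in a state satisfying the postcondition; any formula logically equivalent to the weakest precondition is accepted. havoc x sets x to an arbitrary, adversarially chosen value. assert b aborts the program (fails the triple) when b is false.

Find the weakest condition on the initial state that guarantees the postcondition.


Working backward. After the program, (d && h) ==> x must hold.
Before havoc x: !(d && h)
Before assert (!on) && h: (!on) && h && (!(d && h))
Answer: WP = (!on) && h && (!(d && h))


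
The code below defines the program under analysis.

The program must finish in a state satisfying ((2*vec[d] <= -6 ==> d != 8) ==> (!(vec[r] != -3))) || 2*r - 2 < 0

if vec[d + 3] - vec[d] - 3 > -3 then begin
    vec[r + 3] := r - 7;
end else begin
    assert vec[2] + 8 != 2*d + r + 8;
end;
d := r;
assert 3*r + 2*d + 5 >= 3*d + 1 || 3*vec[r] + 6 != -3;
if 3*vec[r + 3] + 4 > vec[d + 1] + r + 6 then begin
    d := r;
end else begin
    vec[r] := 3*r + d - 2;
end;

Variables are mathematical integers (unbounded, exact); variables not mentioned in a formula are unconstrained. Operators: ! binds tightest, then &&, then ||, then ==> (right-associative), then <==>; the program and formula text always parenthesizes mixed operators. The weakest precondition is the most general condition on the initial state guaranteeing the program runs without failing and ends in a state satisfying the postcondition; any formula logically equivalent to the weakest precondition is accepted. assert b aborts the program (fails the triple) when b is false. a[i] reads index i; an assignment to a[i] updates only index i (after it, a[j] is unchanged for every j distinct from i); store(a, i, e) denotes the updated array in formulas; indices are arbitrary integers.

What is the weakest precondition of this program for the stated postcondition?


Working backward. After the program, the postcondition ((2*vec[d] <= -6 ==> d != 8) ==> (!(vec[r] != -3))) || 2*r - 2 < 0 must hold; in canonical form it is ((2*vec[d] <= -6 ==> d != 8) ==> (!(vec[r] != -3))) || 2*r < 2.
Then branch requires ((2*vec[r] <= -6 ==> r != 8) ==> (!(vec[r] != -3))) || 2*r < 2; else branch requires ((2*store(vec, r, d + 3*r - 2)[d] <= -6 ==> d != 8) ==> (!(store(vec, r, d + 3*r - 2)[r] != -3))) || 2*r < 2.
Before the if: (3*vec[r + 3] > vec[d + 1] + r + 2 ==> (((2*vec[r] <= -6 ==> r != 8) ==> (!(vec[r] != -3))) || 2*r < 2)) && ((!(3*vec[r + 3] > vec[d + 1] + r + 2)) ==> (((2*store(vec, r, d + 3*r - 2)[d] <= -6 ==> d != 8) ==> (!(store(vec, r, d + 3*r - 2)[r] != -3))) || 2*r < 2))
Before assert 3*r + 2*d + 5 >= 3*d + 1 || 3*vec[r] + 6 != -3: (3*r >= d - 4 || 3*vec[r] != -9) && (3*vec[r + 3] > vec[d + 1] + r + 2 ==> (((2*vec[r] <= -6 ==> r != 8) ==> (!(vec[r] != -3))) || 2*r < 2)) && ((!(3*vec[r + 3] > vec[d + 1] + r + 2)) ==> (((2*store(vec, r, d + 3*r - 2)[d] <= -6 ==> d != 8) ==> (!(store(vec, r, d + 3*r - 2)[r] != -3))) || 2*r < 2))
Before d := r: (2*r >= -4 || 3*vec[r] != -9) && (3*vec[r + 3] > vec[r + 1] + r + 2 ==> (((2*vec[r] <= -6 ==> r != 8) ==> (!(vec[r] != -3))) || 2*r < 2)) && ((!(3*vec[r + 3] > vec[r + 1] + r + 2)) ==> (((2*store(vec, r, 4*r - 2)[r] <= -6 ==> r != 8) ==> (!(store(vec, r, 4*r - 2)[r] != -3))) || 2*r < 2))
Then branch requires (2*r >= -4 || 3*store(vec, r + 3, r - 7)[r] != -9) && (3*store(vec, r + 3, r - 7)[r + 3] > store(vec, r + 3, r - 7)[r + 1] + r + 2 ==> (((2*store(vec, r + 3, r - 7)[r] <= -6 ==> r != 8) ==> (!(store(vec, r + 3, r - 7)[r] != -3))) || 2*r < 2)) && ((!(3*store(vec, r + 3, r - 7)[r + 3] > store(vec, r + 3, r - 7)[r + 1] + r + 2)) ==> (((2*store(store(vec, r + 3, r - 7), r, 4*r - 2)[r] <= -6 ==> r != 8) ==> (!(store(store(vec, r + 3, r - 7), r, 4*r - 2)[r] != -3))) || 2*r < 2)); else branch requires vec[2] != 2*d + r && (2*r >= -4 || 3*vec[r] != -9) && (3*vec[r + 3] > vec[r + 1] + r + 2 ==> (((2*vec[r] <= -6 ==> r != 8) ==> (!(vec[r] != -3))) || 2*r < 2)) && ((!(3*vec[r + 3] > vec[r + 1] + r + 2)) ==> (((2*store(vec, r, 4*r - 2)[r] <= -6 ==> r != 8) ==> (!(store(vec, r, 4*r - 2)[r] != -3))) || 2*r < 2)).
Before the if: (vec[d + 3] > vec[d] ==> ((2*r >= -4 || 3*store(vec, r + 3, r - 7)[r] != -9) && (3*store(vec, r + 3, r - 7)[r + 3] > store(vec, r + 3, r - 7)[r + 1] + r + 2 ==> (((2*store(vec, r + 3, r - 7)[r] <= -6 ==> r != 8) ==> (!(store(vec, r + 3, r - 7)[r] != -3))) || 2*r < 2)) && ((!(3*store(vec, r + 3, r - 7)[r + 3] > store(vec, r + 3, r - 7)[r + 1] + r + 2)) ==> (((2*store(store(vec, r + 3, r - 7), r, 4*r - 2)[r] <= -6 ==> r != 8) ==> (!(store(store(vec, r + 3, r - 7), r, 4*r - 2)[r] != -3))) || 2*r < 2)))) && ((!(vec[d + 3] > vec[d])) ==> (vec[2] != 2*d + r && (2*r >= -4 || 3*vec[r] != -9) && (3*vec[r + 3] > vec[r + 1] + r + 2 ==> (((2*vec[r] <= -6 ==> r != 8) ==> (!(vec[r] != -3))) || 2*r < 2)) && ((!(3*vec[r + 3] > vec[r + 1] + r + 2)) ==> (((2*store(vec, r, 4*r - 2)[r] <= -6 ==> r != 8) ==> (!(store(vec, r, 4*r - 2)[r] != -3))) || 2*r < 2))))
Answer: WP = (vec[d + 3] > vec[d] ==> ((2*r >= -4 || 3*store(vec, r + 3, r - 7)[r] != -9) && (3*store(vec, r + 3, r - 7)[r + 3] > store(vec, r + 3, r - 7)[r + 1] + r + 2 ==> (((2*store(vec, r + 3, r - 7)[r] <= -6 ==> r != 8) ==> (!(store(vec, r + 3, r - 7)[r] != -3))) || 2*r < 2)) && ((!(3*store(vec, r + 3, r - 7)[r + 3] > store(vec, r + 3, r - 7)[r + 1] + r + 2)) ==> (((2*store(store(vec, r + 3, r - 7), r, 4*r - 2)[r] <= -6 ==> r != 8) ==> (!(store(store(vec, r + 3, r - 7), r, 4*r - 2)[r] != -3))) || 2*r < 2)))) && ((!(vec[d + 3] > vec[d])) ==> (vec[2] != 2*d + r && (2*r >= -4 || 3*vec[r] != -9) && (3*vec[r + 3] > vec[r + 1] + r + 2 ==> (((2*vec[r] <= -6 ==> r != 8) ==> (!(vec[r] != -3))) || 2*r < 2)) && ((!(3*vec[r + 3] > vec[r + 1] + r + 2)) ==> (((2*store(vec, r, 4*r - 2)[r] <= -6 ==> r != 8) ==> (!(store(vec, r, 4*r - 2)[r] != -3))) || 2*r < 2))))


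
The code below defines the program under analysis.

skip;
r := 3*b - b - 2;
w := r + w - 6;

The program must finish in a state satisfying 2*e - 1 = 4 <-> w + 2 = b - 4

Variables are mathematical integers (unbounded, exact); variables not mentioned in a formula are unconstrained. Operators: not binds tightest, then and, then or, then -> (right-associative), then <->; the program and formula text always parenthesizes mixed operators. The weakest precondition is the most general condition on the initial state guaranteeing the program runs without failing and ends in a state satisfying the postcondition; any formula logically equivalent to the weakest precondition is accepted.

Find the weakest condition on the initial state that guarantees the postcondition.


Working backward. After the program, the postcondition 2*e - 1 = 4 <-> w + 2 = b - 4 must hold; in canonical form it is 2*e = 5 <-> w = b - 6.
Before w := r + w - 6: 2*e = 5 <-> r + w = b
Before r := 3*b - b - 2: 2*e = 5 <-> b + w = 2
Before skip: 2*e = 5 <-> b + w = 2
Answer: WP = 2*e = 5 <-> b + w = 2


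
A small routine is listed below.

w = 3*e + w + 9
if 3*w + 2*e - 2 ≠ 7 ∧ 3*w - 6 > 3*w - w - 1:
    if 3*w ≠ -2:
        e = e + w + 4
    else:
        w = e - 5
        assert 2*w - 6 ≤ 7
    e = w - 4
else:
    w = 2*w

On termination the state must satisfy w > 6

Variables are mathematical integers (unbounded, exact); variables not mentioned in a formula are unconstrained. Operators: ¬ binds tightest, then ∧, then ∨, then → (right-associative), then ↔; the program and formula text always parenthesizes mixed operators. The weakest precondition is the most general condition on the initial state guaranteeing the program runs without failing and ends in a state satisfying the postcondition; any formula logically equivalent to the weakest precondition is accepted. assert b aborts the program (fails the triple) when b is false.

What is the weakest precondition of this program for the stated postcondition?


Working backward. After the program, w > 6 must hold.
Then branch requires (3*w ≠ -2 → w > 6) ∧ ((¬(3*w ≠ -2)) → (2*e ≤ 23 ∧ e > 11)); else branch requires 2*w > 6.
Before the if: ((2*e + 3*w ≠ 9 ∧ w > 5) → ((3*w ≠ -2 → w > 6) ∧ ((¬(3*w ≠ -2)) → (2*e ≤ 23 ∧ e > 11)))) ∧ ((¬(2*e + 3*w ≠ 9 ∧ w > 5)) → 2*w > 6)
Before w := 3*e + w + 9: ((11*e + 3*w ≠ -18 ∧ 3*e + w > -4) → ((9*e + 3*w ≠ -29 → 3*e + w > -3) ∧ ((¬(9*e + 3*w ≠ -29)) → (2*e ≤ 23 ∧ e > 11)))) ∧ ((¬(11*e + 3*w ≠ -18 ∧ 3*e + w > -4)) → 6*e + 2*w > -12)
Answer: WP = ((11*e + 3*w ≠ -18 ∧ 3*e + w > -4) → ((9*e + 3*w ≠ -29 → 3*e + w > -3) ∧ ((¬(9*e + 3*w ≠ -29)) → (2*e ≤ 23 ∧ e > 11)))) ∧ ((¬(11*e + 3*w ≠ -18 ∧ 3*e + w > -4)) → 6*e + 2*w > -12)


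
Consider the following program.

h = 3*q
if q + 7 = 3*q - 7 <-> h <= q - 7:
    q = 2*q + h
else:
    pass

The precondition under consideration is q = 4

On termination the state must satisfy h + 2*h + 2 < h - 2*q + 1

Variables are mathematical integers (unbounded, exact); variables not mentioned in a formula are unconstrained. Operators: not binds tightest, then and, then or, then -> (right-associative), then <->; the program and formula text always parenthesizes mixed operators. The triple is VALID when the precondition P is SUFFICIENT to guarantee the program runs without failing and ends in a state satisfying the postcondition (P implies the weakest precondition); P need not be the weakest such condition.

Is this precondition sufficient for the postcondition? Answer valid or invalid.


Working backward. After the program, the postcondition h + 2*h + 2 < h - 2*q + 1 must hold; in canonical form it is 2*h + 2*q < -1.
Then branch requires 4*h + 4*q < -1; else branch requires 2*h + 2*q < -1.
Before the if: ((2*q = 14 <-> h <= q - 7) -> 4*h + 4*q < -1) and ((not (2*q = 14 <-> h <= q - 7)) -> 2*h + 2*q < -1)
Before h := 3*q: ((2*q = 14 <-> 2*q <= -7) -> 16*q < -1) and ((not (2*q = 14 <-> 2*q <= -7)) -> 8*q < -1)
The weakest precondition is ((2*q = 14 <-> 2*q <= -7) -> 16*q < -1) and ((not (2*q = 14 <-> 2*q <= -7)) -> 8*q < -1).
Check whether q = 4 implies it.
Countermodel: at the initial state q = 4, the precondition holds but the weakest precondition fails.
Answer: invalid


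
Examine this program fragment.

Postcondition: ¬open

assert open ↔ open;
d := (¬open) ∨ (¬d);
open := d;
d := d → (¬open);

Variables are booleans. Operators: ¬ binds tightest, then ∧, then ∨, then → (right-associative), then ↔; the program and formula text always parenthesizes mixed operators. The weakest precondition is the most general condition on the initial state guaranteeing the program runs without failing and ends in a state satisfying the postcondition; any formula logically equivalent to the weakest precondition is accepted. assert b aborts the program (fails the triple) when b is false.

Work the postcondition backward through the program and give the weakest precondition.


Working backward. After the program, ¬open must hold.
Before d := d → (¬open): ¬open
Before open := d: ¬d
Before d := (¬open) ∨ (¬d): ¬((¬open) ∨ (¬d))
Before assert open ↔ open: ¬((¬open) ∨ (¬d))
Answer: WP = ¬((¬open) ∨ (¬d))


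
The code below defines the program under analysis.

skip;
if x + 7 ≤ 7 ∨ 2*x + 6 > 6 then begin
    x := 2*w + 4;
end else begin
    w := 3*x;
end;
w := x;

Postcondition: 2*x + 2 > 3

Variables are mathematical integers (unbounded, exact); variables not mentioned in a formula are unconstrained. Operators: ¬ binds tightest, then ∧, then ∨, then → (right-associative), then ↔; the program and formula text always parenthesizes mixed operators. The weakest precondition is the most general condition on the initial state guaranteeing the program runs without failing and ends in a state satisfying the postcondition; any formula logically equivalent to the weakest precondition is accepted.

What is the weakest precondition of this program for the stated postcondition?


Working backward. After the program, the postcondition 2*x + 2 > 3 must hold; in canonical form it is 2*x > 1.
Before w := x: 2*x > 1
Then branch requires 4*w > -7; else branch requires 2*x > 1.
Before the if: ((x ≤ 0 ∨ 2*x > 0) → 4*w > -7) ∧ ((¬(x ≤ 0 ∨ 2*x > 0)) → 2*x > 1)
Before skip: ((x ≤ 0 ∨ 2*x > 0) → 4*w > -7) ∧ ((¬(x ≤ 0 ∨ 2*x > 0)) → 2*x > 1)
Answer: WP = ((x ≤ 0 ∨ 2*x > 0) → 4*w > -7) ∧ ((¬(x ≤ 0 ∨ 2*x > 0)) → 2*x > 1)


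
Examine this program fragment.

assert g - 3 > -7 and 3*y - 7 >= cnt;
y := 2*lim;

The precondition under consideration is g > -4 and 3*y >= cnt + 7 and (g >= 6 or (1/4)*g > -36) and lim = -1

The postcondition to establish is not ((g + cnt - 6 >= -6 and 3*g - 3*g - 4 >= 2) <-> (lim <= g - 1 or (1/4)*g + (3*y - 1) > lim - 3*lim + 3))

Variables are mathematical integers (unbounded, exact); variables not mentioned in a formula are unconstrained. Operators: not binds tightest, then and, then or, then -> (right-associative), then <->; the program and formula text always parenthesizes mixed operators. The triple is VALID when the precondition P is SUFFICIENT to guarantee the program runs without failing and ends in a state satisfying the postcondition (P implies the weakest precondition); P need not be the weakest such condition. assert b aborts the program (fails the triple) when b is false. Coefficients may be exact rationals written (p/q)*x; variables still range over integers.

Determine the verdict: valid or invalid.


Working backward. After the program, the postcondition not ((g + cnt - 6 >= -6 and 3*g - 3*g - 4 >= 2) <-> (lim <= g - 1 or (1/4)*g + (3*y - 1) > lim - 3*lim + 3)) must hold; in canonical form it is lim <= g - 1 or (1/4)*g + 2*lim + 3*y > 4.
Before y := 2*lim: lim <= g - 1 or (1/4)*g + 8*lim > 4
Before assert g - 3 > -7 and 3*y - 7 >= cnt: g > -4 and 3*y >= cnt + 7 and (lim <= g - 1 or (1/4)*g + 8*lim > 4)
The weakest precondition is g > -4 and 3*y >= cnt + 7 and (lim <= g - 1 or (1/4)*g + 8*lim > 4).
Check whether g > -4 and 3*y >= cnt + 7 and (g >= 6 or (1/4)*g > -36) and lim = -1 implies it.
Countermodel: at the initial state cnt = -7, g = -3, lim = -1, y = 0, the precondition holds but the weakest precondition fails.
Answer: invalid


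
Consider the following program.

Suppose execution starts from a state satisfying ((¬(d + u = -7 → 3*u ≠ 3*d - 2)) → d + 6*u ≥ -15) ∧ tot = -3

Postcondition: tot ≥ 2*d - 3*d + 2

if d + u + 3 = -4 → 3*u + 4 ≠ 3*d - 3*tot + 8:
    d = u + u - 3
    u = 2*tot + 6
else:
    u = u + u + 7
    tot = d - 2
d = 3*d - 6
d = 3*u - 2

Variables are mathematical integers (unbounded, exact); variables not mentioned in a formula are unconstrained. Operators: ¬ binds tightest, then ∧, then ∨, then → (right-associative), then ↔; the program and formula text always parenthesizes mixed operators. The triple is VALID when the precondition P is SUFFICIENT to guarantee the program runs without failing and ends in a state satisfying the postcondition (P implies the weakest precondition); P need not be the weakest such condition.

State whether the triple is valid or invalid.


Working backward. After the program, the postcondition tot ≥ 2*d - 3*d + 2 must hold; in canonical form it is d + tot ≥ 2.
Before d := 3*u - 2: tot + 3*u ≥ 4
Before d := 3*d - 6: tot + 3*u ≥ 4
Then branch requires 7*tot ≥ -14; else branch requires d + 6*u ≥ -15.
Before the if: ((d + u = -7 → 3*tot + 3*u ≠ 3*d + 4) → 7*tot ≥ -14) ∧ ((¬(d + u = -7 → 3*tot + 3*u ≠ 3*d + 4)) → d + 6*u ≥ -15)
The weakest precondition is ((d + u = -7 → 3*tot + 3*u ≠ 3*d + 4) → 7*tot ≥ -14) ∧ ((¬(d + u = -7 → 3*tot + 3*u ≠ 3*d + 4)) → d + 6*u ≥ -15).
Check whether ((¬(d + u = -7 → 3*u ≠ 3*d - 2)) → d + 6*u ≥ -15) ∧ tot = -3 implies it.
Countermodel: at the initial state d = 0, tot = -3, u = 0, the precondition holds but the weakest precondition fails.
Answer: invalid


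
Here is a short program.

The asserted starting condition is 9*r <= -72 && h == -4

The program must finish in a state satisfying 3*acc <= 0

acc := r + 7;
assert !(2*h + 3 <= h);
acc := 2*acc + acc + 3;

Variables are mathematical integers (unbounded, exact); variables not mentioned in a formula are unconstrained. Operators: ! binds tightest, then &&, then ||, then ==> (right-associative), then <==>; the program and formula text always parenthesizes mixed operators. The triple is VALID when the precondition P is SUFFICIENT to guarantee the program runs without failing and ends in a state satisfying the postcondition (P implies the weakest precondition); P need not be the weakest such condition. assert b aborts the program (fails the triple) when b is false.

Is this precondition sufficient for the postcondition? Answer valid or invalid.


Working backward. After the program, 3*acc <= 0 must hold.
Before acc := 2*acc + acc + 3: 9*acc <= -9
Before assert !(2*h + 3 <= h): (!(h <= -3)) && 9*acc <= -9
Before acc := r + 7: (!(h <= -3)) && 9*r <= -72
The weakest precondition is (!(h <= -3)) && 9*r <= -72.
Check whether 9*r <= -72 && h == -4 implies it.
Countermodel: at the initial state h = -4, r = -8, the precondition holds but the weakest precondition fails.
Answer: invalid


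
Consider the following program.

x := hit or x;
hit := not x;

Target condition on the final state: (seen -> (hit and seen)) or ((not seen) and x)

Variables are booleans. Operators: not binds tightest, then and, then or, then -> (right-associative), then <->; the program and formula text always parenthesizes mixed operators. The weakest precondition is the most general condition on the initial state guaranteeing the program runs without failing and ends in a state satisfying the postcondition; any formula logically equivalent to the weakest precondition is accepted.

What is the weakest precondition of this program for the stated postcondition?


Working backward. After the program, (seen -> (hit and seen)) or ((not seen) and x) must hold.
Before hit := not x: (seen -> ((not x) and seen)) or ((not seen) and x)
Before x := hit or x: (seen -> ((not (hit or x)) and seen)) or ((not seen) and (hit or x))
Answer: WP = (seen -> ((not (hit or x)) and seen)) or ((not seen) and (hit or x))
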